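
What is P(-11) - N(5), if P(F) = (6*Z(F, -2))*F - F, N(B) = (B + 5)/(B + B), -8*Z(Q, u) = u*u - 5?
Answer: 7/4 ≈ 1.7500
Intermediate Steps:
Z(Q, u) = 5/8 - u**2/8 (Z(Q, u) = -(u*u - 5)/8 = -(u**2 - 5)/8 = -(-5 + u**2)/8 = 5/8 - u**2/8)
N(B) = (5 + B)/(2*B) (N(B) = (5 + B)/((2*B)) = (5 + B)*(1/(2*B)) = (5 + B)/(2*B))
P(F) = -F/4 (P(F) = (6*(5/8 - 1/8*(-2)**2))*F - F = (6*(5/8 - 1/8*4))*F - F = (6*(5/8 - 1/2))*F - F = (6*(1/8))*F - F = 3*F/4 - F = -F/4)
P(-11) - N(5) = -1/4*(-11) - (5 + 5)/(2*5) = 11/4 - 10/(2*5) = 11/4 - 1*1 = 11/4 - 1 = 7/4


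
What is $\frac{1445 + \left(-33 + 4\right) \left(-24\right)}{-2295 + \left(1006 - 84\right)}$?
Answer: $- \frac{2141}{1373} \approx -1.5594$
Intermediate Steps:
$\frac{1445 + \left(-33 + 4\right) \left(-24\right)}{-2295 + \left(1006 - 84\right)} = \frac{1445 - -696}{-2295 + \left(1006 - 84\right)} = \frac{1445 + 696}{-2295 + 922} = \frac{2141}{-1373} = 2141 \left(- \frac{1}{1373}\right) = - \frac{2141}{1373}$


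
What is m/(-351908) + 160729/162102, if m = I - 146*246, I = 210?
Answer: 7793729368/7130623827 ≈ 1.0930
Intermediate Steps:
m = -35706 (m = 210 - 146*246 = 210 - 35916 = -35706)
m/(-351908) + 160729/162102 = -35706/(-351908) + 160729/162102 = -35706*(-1/351908) + 160729*(1/162102) = 17853/175954 + 160729/162102 = 7793729368/7130623827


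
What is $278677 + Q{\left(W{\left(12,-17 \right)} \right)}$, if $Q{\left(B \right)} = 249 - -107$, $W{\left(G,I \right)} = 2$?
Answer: $279033$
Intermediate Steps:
$Q{\left(B \right)} = 356$ ($Q{\left(B \right)} = 249 + 107 = 356$)
$278677 + Q{\left(W{\left(12,-17 \right)} \right)} = 278677 + 356 = 279033$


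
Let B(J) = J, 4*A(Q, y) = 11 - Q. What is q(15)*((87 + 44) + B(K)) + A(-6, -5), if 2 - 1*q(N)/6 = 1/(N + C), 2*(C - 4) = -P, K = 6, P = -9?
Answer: 303295/188 ≈ 1613.3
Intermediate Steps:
A(Q, y) = 11/4 - Q/4 (A(Q, y) = (11 - Q)/4 = 11/4 - Q/4)
C = 17/2 (C = 4 + (-1*(-9))/2 = 4 + (½)*9 = 4 + 9/2 = 17/2 ≈ 8.5000)
q(N) = 12 - 6/(17/2 + N) (q(N) = 12 - 6/(N + 17/2) = 12 - 6/(17/2 + N))
q(15)*((87 + 44) + B(K)) + A(-6, -5) = (24*(8 + 15)/(17 + 2*15))*((87 + 44) + 6) + (11/4 - ¼*(-6)) = (24*23/(17 + 30))*(131 + 6) + (11/4 + 3/2) = (24*23/47)*137 + 17/4 = (24*(1/47)*23)*137 + 17/4 = (552/47)*137 + 17/4 = 75624/47 + 17/4 = 303295/188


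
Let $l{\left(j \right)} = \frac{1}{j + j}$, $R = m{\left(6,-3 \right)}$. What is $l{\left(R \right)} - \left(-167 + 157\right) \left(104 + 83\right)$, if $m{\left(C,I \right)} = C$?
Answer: $\frac{22441}{12} \approx 1870.1$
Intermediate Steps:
$R = 6$
$l{\left(j \right)} = \frac{1}{2 j}$
$l{\left(R \right)} - \left(-167 + 157\right) \left(104 + 83\right) = \frac{1}{2 \cdot 6} - \left(-167 + 157\right) \left(104 + 83\right) = \frac{1}{2} \cdot \frac{1}{6} - \left(-10\right) 187 = \frac{1}{12} - -1870 = \frac{1}{12} + 1870 = \frac{22441}{12}$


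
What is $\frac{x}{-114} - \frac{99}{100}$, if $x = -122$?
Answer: $\frac{457}{5700} \approx 0.080175$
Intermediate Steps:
$\frac{x}{-114} - \frac{99}{100} = - \frac{122}{-114} - \frac{99}{100} = \left(-122\right) \left(- \frac{1}{114}\right) - \frac{99}{100} = \frac{61}{57} - \frac{99}{100} = \frac{457}{5700}$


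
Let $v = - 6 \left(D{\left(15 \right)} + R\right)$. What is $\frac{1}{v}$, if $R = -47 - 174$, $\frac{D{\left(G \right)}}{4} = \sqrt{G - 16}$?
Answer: $\frac{221}{293142} + \frac{2 i}{146571} \approx 0.0007539 + 1.3645 \cdot 10^{-5} i$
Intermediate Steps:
$D{\left(G \right)} = 4 \sqrt{-16 + G}$ ($D{\left(G \right)} = 4 \sqrt{G - 16} = 4 \sqrt{-16 + G}$)
$R = -221$
$v = 1326 - 24 i$ ($v = - 6 \left(4 \sqrt{-16 + 15} - 221\right) = - 6 \left(4 \sqrt{-1} - 221\right) = - 6 \left(4 i - 221\right) = - 6 \left(-221 + 4 i\right) = 1326 - 24 i \approx 1326.0 - 24.0 i$)
$\frac{1}{v} = \frac{1}{1326 - 24 i} = \frac{1326 + 24 i}{1758852}$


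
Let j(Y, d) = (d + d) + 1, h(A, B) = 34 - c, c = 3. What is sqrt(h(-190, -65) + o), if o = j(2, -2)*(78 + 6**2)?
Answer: I*sqrt(311) ≈ 17.635*I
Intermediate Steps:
h(A, B) = 31 (h(A, B) = 34 - 1*3 = 34 - 3 = 31)
j(Y, d) = 1 + 2*d (j(Y, d) = 2*d + 1 = 1 + 2*d)
o = -342 (o = (1 + 2*(-2))*(78 + 6**2) = (1 - 4)*(78 + 36) = -3*114 = -342)
sqrt(h(-190, -65) + o) = sqrt(31 - 342) = sqrt(-311) = I*sqrt(311)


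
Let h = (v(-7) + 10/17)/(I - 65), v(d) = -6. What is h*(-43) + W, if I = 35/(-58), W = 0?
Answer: -229448/64685 ≈ -3.5472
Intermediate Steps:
I = -35/58 (I = 35*(-1/58) = -35/58 ≈ -0.60345)
h = 5336/64685 (h = (-6 + 10/17)/(-35/58 - 65) = (-6 + 10*(1/17))/(-3805/58) = (-6 + 10/17)*(-58/3805) = -92/17*(-58/3805) = 5336/64685 ≈ 0.082492)
h*(-43) + W = (5336/64685)*(-43) + 0 = -229448/64685 + 0 = -229448/64685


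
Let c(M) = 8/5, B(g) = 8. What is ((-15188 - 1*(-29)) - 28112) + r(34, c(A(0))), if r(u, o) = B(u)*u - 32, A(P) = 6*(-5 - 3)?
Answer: -43031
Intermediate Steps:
A(P) = -48 (A(P) = 6*(-8) = -48)
c(M) = 8/5 (c(M) = 8*(1/5) = 8/5)
r(u, o) = -32 + 8*u (r(u, o) = 8*u - 32 = -32 + 8*u)
((-15188 - 1*(-29)) - 28112) + r(34, c(A(0))) = ((-15188 - 1*(-29)) - 28112) + (-32 + 8*34) = ((-15188 + 29) - 28112) + (-32 + 272) = (-15159 - 28112) + 240 = -43271 + 240 = -43031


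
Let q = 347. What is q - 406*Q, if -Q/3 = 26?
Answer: 32015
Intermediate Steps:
Q = -78 (Q = -3*26 = -78)
q - 406*Q = 347 - 406*(-78) = 347 + 31668 = 32015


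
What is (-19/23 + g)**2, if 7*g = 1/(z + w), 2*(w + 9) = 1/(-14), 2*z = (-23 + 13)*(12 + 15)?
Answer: 5885804961/8604232081 ≈ 0.68406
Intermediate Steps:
z = -135 (z = ((-23 + 13)*(12 + 15))/2 = (-10*27)/2 = (1/2)*(-270) = -135)
w = -253/28 (w = -9 + (1/2)/(-14) = -9 + (1/2)*(-1/14) = -9 - 1/28 = -253/28 ≈ -9.0357)
g = -4/4033 (g = 1/(7*(-135 - 253/28)) = 1/(7*(-4033/28)) = (1/7)*(-28/4033) = -4/4033 ≈ -0.00099182)
(-19/23 + g)**2 = (-19/23 - 4/4033)**2 = (-76719/92759)**2 = 5885804961/8604232081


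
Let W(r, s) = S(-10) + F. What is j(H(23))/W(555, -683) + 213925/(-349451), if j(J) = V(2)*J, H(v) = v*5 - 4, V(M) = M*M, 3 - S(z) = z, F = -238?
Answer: -67763123/26208825 ≈ -2.5855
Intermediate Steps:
S(z) = 3 - z
V(M) = M**2
W(r, s) = -225 (W(r, s) = (3 - 1*(-10)) - 238 = (3 + 10) - 238 = 13 - 238 = -225)
H(v) = -4 + 5*v (H(v) = 5*v - 4 = -4 + 5*v)
j(J) = 4*J (j(J) = 2**2*J = 4*J)
j(H(23))/W(555, -683) + 213925/(-349451) = (4*(-4 + 5*23))/(-225) + 213925/(-349451) = (4*(-4 + 115))*(-1/225) + 213925*(-1/349451) = (4*111)*(-1/225) - 213925/349451 = 444*(-1/225) - 213925/349451 = -148/75 - 213925/349451 = -67763123/26208825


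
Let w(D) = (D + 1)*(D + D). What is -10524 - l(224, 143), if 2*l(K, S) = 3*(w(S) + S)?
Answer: -145029/2 ≈ -72515.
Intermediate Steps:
w(D) = 2*D*(1 + D) (w(D) = (1 + D)*(2*D) = 2*D*(1 + D))
l(K, S) = 3*S/2 + 3*S*(1 + S) (l(K, S) = (3*(2*S*(1 + S) + S))/2 = (3*(S + 2*S*(1 + S)))/2 = (3*S + 6*S*(1 + S))/2 = 3*S/2 + 3*S*(1 + S))
-10524 - l(224, 143) = -10524 - 3*143*(3 + 2*143)/2 = -10524 - 3*143*(3 + 286)/2 = -10524 - 3*143*289/2 = -10524 - 1*123981/2 = -10524 - 123981/2 = -145029/2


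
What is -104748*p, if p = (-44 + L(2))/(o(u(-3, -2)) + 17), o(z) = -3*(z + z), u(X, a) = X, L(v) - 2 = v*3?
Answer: 538704/5 ≈ 1.0774e+5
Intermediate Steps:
L(v) = 2 + 3*v (L(v) = 2 + v*3 = 2 + 3*v)
o(z) = -6*z
p = -36/35 (p = (-44 + (2 + 3*2))/(-6*(-3) + 17) = (-44 + (2 + 6))/(18 + 17) = (-44 + 8)/35 = -36*1/35 = -36/35 ≈ -1.0286)
-104748*p = -104748*(-36/35) = 538704/5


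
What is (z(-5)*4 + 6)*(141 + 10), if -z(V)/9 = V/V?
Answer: -4530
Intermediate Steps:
z(V) = -9 (z(V) = -9*V/V = -9*1 = -9)
(z(-5)*4 + 6)*(141 + 10) = (-9*4 + 6)*(141 + 10) = (-36 + 6)*151 = -30*151 = -4530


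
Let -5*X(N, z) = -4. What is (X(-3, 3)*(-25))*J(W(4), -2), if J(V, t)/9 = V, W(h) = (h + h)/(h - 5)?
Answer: 1440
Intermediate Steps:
W(h) = 2*h/(-5 + h) (W(h) = (2*h)/(-5 + h) = 2*h/(-5 + h))
X(N, z) = ⅘ (X(N, z) = -⅕*(-4) = ⅘)
J(V, t) = 9*V
(X(-3, 3)*(-25))*J(W(4), -2) = ((⅘)*(-25))*(9*(2*4/(-5 + 4))) = -180*2*4/(-1) = -180*2*4*(-1) = -180*(-8) = -20*(-72) = 1440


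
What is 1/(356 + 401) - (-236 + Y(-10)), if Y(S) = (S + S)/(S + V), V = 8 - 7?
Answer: 1592737/6813 ≈ 233.78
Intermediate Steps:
V = 1
Y(S) = 2*S/(1 + S) (Y(S) = (S + S)/(S + 1) = (2*S)/(1 + S) = 2*S/(1 + S))
1/(356 + 401) - (-236 + Y(-10)) = 1/(356 + 401) - (-236 + 2*(-10)/(1 - 10)) = 1/757 - (-236 + 2*(-10)/(-9)) = 1/757 - (-236 + 2*(-10)*(-⅑)) = 1/757 - (-236 + 20/9) = 1/757 - 1*(-2104/9) = 1/757 + 2104/9 = 1592737/6813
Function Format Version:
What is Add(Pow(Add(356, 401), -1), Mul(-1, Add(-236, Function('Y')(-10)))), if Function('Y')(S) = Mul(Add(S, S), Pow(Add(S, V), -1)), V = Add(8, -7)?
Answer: Rational(1592737, 6813) ≈ 233.78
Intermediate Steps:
V = 1
Function('Y')(S) = Mul(2, S, Pow(Add(1, S), -1)) (Function('Y')(S) = Mul(Add(S, S), Pow(Add(S, 1), -1)) = Mul(Mul(2, S), Pow(Add(1, S), -1)) = Mul(2, S, Pow(Add(1, S), -1)))
Add(Pow(Add(356, 401), -1), Mul(-1, Add(-236, Function('Y')(-10)))) = Add(Pow(Add(356, 401), -1), Mul(-1, Add(-236, Mul(2, -10, Pow(Add(1, -10), -1))))) = Add(Pow(757, -1), Mul(-1, Add(-236, Mul(2, -10, Pow(-9, -1))))) = Add(Rational(1, 757), Mul(-1, Add(-236, Mul(2, -10, Rational(-1, 9))))) = Add(Rational(1, 757), Mul(-1, Add(-236, Rational(20, 9)))) = Add(Rational(1, 757), Mul(-1, Rational(-2104, 9))) = Add(Rational(1, 757), Rational(2104, 9)) = Rational(1592737, 6813)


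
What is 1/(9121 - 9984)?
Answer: -1/863 ≈ -0.0011587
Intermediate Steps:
1/(9121 - 9984) = 1/(-863) = -1/863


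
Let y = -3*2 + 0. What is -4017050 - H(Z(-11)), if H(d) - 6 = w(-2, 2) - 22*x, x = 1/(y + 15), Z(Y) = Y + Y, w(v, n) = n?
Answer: -36153500/9 ≈ -4.0171e+6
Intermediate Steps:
Z(Y) = 2*Y
y = -6 (y = -6 + 0 = -6)
x = ⅑ (x = 1/(-6 + 15) = 1/9 = ⅑ ≈ 0.11111)
H(d) = 50/9 (H(d) = 6 + (2 - 22*⅑) = 6 + (2 - 22/9) = 6 - 4/9 = 50/9)
-4017050 - H(Z(-11)) = -4017050 - 1*50/9 = -4017050 - 50/9 = -36153500/9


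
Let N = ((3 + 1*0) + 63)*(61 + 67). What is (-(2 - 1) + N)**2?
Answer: 71351809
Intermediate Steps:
N = 8448 (N = ((3 + 0) + 63)*128 = (3 + 63)*128 = 66*128 = 8448)
(-(2 - 1) + N)**2 = (-(2 - 1) + 8448)**2 = (-1*1 + 8448)**2 = (-1 + 8448)**2 = 8447**2 = 71351809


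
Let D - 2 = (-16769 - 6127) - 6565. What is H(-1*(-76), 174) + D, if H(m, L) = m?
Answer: -29383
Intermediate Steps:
D = -29459 (D = 2 + ((-16769 - 6127) - 6565) = 2 + (-22896 - 6565) = 2 - 29461 = -29459)
H(-1*(-76), 174) + D = -1*(-76) - 29459 = 76 - 29459 = -29383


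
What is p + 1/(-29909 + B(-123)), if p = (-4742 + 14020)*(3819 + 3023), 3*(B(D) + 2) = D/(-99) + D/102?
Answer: 6391198491505894/100680385 ≈ 6.3480e+7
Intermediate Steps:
B(D) = -2 - D/10098 (B(D) = -2 + (D/(-99) + D/102)/3 = -2 + (D*(-1/99) + D*(1/102))/3 = -2 + (-D/99 + D/102)/3 = -2 + (-D/3366)/3 = -2 - D/10098)
p = 63480076 (p = 9278*6842 = 63480076)
p + 1/(-29909 + B(-123)) = 63480076 + 1/(-29909 + (-2 - 1/10098*(-123))) = 63480076 + 1/(-29909 + (-2 + 41/3366)) = 63480076 + 1/(-29909 - 6691/3366) = 63480076 + 1/(-100680385/3366) = 63480076 - 3366/100680385 = 6391198491505894/100680385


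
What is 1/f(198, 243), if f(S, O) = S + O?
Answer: 1/441 ≈ 0.0022676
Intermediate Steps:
f(S, O) = O + S
1/f(198, 243) = 1/(243 + 198) = 1/441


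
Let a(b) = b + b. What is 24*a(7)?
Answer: 336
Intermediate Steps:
a(b) = 2*b
24*a(7) = 24*(2*7) = 24*14 = 336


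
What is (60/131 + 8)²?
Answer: 1227664/17161 ≈ 71.538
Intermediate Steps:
(60/131 + 8)² = (1108/131)² = 1227664/17161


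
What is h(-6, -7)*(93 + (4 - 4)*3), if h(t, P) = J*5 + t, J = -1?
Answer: -1023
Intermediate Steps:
h(t, P) = -5 + t (h(t, P) = -1*5 + t = -5 + t)
h(-6, -7)*(93 + (4 - 4)*3) = (-5 - 6)*(93 + (4 - 4)*3) = -11*(93 + 0*3) = -11*(93 + 0) = -11*93 = -1023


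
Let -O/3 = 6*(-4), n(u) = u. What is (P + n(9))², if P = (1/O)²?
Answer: 2176875649/26873856 ≈ 81.003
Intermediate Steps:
O = 72 (O = -18*(-4) = -3*(-24) = 72)
P = 1/5184 (P = (1/72)² = 1/5184 ≈ 0.00019290)
(P + n(9))² = (1/5184 + 9)² = (46657/5184)² = 2176875649/26873856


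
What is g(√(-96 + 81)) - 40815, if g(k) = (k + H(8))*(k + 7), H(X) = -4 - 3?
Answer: -40879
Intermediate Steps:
H(X) = -7
g(k) = (-7 + k)*(7 + k) (g(k) = (k - 7)*(k + 7) = (-7 + k)*(7 + k))
g(√(-96 + 81)) - 40815 = (-49 + (√(-96 + 81))²) - 40815 = (-49 + (√(-15))²) - 40815 = (-49 + (I*√15)²) - 40815 = (-49 - 15) - 40815 = -64 - 40815 = -40879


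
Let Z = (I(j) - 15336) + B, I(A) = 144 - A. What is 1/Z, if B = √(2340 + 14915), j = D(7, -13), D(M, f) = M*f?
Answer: -15101/228022946 - √17255/228022946 ≈ -6.6802e-5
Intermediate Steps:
j = -91 (j = 7*(-13) = -91)
B = √17255 ≈ 131.36
Z = -15101 + √17255 (Z = ((144 - 1*(-91)) - 15336) + √17255 = ((144 + 91) - 15336) + √17255 = (235 - 15336) + √17255 = -15101 + √17255 ≈ -14970.)
1/Z = 1/(-15101 + √17255)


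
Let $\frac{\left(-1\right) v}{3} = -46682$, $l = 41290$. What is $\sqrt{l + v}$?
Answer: $2 \sqrt{45334} \approx 425.84$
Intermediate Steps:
$v = 140046$ ($v = \left(-3\right) \left(-46682\right) = 140046$)
$\sqrt{l + v} = \sqrt{41290 + 140046} = \sqrt{181336} = 2 \sqrt{45334}$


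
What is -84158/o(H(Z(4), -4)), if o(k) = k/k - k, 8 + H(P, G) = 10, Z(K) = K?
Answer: 84158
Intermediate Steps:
H(P, G) = 2 (H(P, G) = -8 + 10 = 2)
o(k) = 1 - k
-84158/o(H(Z(4), -4)) = -84158/(1 - 1*2) = -84158/(1 - 2) = -84158/(-1) = -84158*(-1) = 84158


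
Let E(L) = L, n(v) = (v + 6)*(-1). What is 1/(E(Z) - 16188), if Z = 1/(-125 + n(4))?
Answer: -135/2185381 ≈ -6.1774e-5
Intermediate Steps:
n(v) = -6 - v (n(v) = (6 + v)*(-1) = -6 - v)
Z = -1/135 (Z = 1/(-125 + (-6 - 1*4)) = 1/(-125 + (-6 - 4)) = 1/(-125 - 10) = 1/(-135) = -1/135 ≈ -0.0074074)
1/(E(Z) - 16188) = 1/(-1/135 - 16188) = 1/(-2185381/135) = -135/2185381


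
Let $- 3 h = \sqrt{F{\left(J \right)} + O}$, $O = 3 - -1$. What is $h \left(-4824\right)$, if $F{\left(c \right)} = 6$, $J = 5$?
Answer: $1608 \sqrt{10} \approx 5084.9$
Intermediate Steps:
$O = 4$ ($O = 3 + 1 = 4$)
$h = - \frac{\sqrt{10}}{3}$ ($h = - \frac{\sqrt{6 + 4}}{3} = - \frac{\sqrt{10}}{3} \approx -1.0541$)
$h \left(-4824\right) = - \frac{\sqrt{10}}{3} \left(-4824\right) = 1608 \sqrt{10}$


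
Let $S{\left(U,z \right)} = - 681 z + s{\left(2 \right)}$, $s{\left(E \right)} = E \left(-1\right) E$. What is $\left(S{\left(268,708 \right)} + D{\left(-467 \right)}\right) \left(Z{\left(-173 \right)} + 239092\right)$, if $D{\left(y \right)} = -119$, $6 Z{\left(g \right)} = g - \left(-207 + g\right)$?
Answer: $- \frac{230647552563}{2} \approx -1.1532 \cdot 10^{11}$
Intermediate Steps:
$s{\left(E \right)} = - E^{2}$ ($s{\left(E \right)} = - E E = - E^{2}$)
$Z{\left(g \right)} = \frac{69}{2}$ ($Z{\left(g \right)} = \frac{g - \left(-207 + g\right)}{6} = \frac{1}{6} \cdot 207 = \frac{69}{2}$)
$S{\left(U,z \right)} = -4 - 681 z$ ($S{\left(U,z \right)} = - 681 z - 2^{2} = - 681 z - 4 = -4 - 681 z$)
$\left(S{\left(268,708 \right)} + D{\left(-467 \right)}\right) \left(Z{\left(-173 \right)} + 239092\right) = \left(\left(-4 - 482148\right) - 119\right) \left(\frac{69}{2} + 239092\right) = \left(\left(-4 - 482148\right) - 119\right) \frac{478253}{2} = \left(-482152 - 119\right) \frac{478253}{2} = \left(-482271\right) \frac{478253}{2} = - \frac{230647552563}{2}$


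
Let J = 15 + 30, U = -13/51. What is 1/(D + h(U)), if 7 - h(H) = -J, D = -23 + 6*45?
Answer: 1/299 ≈ 0.0033445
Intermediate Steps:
D = 247 (D = -23 + 270 = 247)
U = -13/51 (U = -13*1/51 = -13/51 ≈ -0.25490)
J = 45
h(H) = 52 (h(H) = 7 - (-1)*45 = 7 - 1*(-45) = 7 + 45 = 52)
1/(D + h(U)) = 1/(247 + 52) = 1/299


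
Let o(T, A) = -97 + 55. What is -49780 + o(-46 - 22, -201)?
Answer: -49822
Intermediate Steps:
o(T, A) = -42
-49780 + o(-46 - 22, -201) = -49780 - 42 = -49822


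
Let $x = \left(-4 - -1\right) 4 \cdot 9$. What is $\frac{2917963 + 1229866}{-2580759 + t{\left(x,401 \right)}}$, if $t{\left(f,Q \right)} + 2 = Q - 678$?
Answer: $- \frac{4147829}{2581038} \approx -1.607$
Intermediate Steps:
$x = -108$ ($x = \left(-4 + 1\right) 4 \cdot 9 = \left(-3\right) 4 \cdot 9 = \left(-12\right) 9 = -108$)
$t{\left(f,Q \right)} = -680 + Q$ ($t{\left(f,Q \right)} = -2 + \left(Q - 678\right) = -2 + \left(-678 + Q\right) = -680 + Q$)
$\frac{2917963 + 1229866}{-2580759 + t{\left(x,401 \right)}} = \frac{2917963 + 1229866}{-2580759 + \left(-680 + 401\right)} = \frac{4147829}{-2580759 - 279} = \frac{4147829}{-2581038} = 4147829 \left(- \frac{1}{2581038}\right) = - \frac{4147829}{2581038}$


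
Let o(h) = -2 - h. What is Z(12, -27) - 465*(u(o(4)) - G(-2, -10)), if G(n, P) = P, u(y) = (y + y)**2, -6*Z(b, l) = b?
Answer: -71612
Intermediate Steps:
Z(b, l) = -b/6
u(y) = 4*y**2 (u(y) = (2*y)**2 = 4*y**2)
Z(12, -27) - 465*(u(o(4)) - G(-2, -10)) = -1/6*12 - 465*(4*(-2 - 1*4)**2 - 1*(-10)) = -2 - 465*(4*(-2 - 4)**2 + 10) = -2 - 465*(4*(-6)**2 + 10) = -2 - 465*(4*36 + 10) = -2 - 465*(144 + 10) = -2 - 465*154 = -2 - 71610 = -71612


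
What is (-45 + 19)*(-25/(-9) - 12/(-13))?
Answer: -866/9 ≈ -96.222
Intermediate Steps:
(-45 + 19)*(-25/(-9) - 12/(-13)) = -26*(-25*(-⅑) - 12*(-1/13)) = -26*(25/9 + 12/13) = -26*433/117 = -866/9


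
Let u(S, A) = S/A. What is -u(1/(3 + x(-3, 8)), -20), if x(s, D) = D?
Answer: 1/220 ≈ 0.0045455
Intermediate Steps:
-u(1/(3 + x(-3, 8)), -20) = -1/((3 + 8)*(-20)) = -(-1)/(11*20) = -1*(-1/220) = 1/220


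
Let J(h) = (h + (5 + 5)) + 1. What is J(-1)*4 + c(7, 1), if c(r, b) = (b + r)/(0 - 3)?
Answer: 112/3 ≈ 37.333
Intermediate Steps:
c(r, b) = -b/3 - r/3 (c(r, b) = (b + r)/(-3) = (b + r)*(-⅓) = -b/3 - r/3)
J(h) = 11 + h (J(h) = (h + 10) + 1 = (10 + h) + 1 = 11 + h)
J(-1)*4 + c(7, 1) = (11 - 1)*4 + (-⅓*1 - ⅓*7) = 10*4 + (-⅓ - 7/3) = 40 - 8/3 = 112/3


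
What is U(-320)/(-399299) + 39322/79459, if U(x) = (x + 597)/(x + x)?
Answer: 10048812588063/20305855514240 ≈ 0.49487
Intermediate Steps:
U(x) = (597 + x)/(2*x) (U(x) = (597 + x)/((2*x)) = (597 + x)*(1/(2*x)) = (597 + x)/(2*x))
U(-320)/(-399299) + 39322/79459 = ((½)*(597 - 320)/(-320))/(-399299) + 39322/79459 = ((½)*(-1/320)*277)*(-1/399299) + 39322*(1/79459) = -277/640*(-1/399299) + 39322/79459 = 277/255551360 + 39322/79459 = 10048812588063/20305855514240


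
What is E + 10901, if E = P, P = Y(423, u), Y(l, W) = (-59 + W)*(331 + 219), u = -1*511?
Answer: -302599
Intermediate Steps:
u = -511
Y(l, W) = -32450 + 550*W (Y(l, W) = (-59 + W)*550 = -32450 + 550*W)
P = -313500 (P = -32450 + 550*(-511) = -32450 - 281050 = -313500)
E = -313500
E + 10901 = -313500 + 10901 = -302599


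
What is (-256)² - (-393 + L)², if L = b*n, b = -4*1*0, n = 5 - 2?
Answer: -88913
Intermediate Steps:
n = 3
b = 0 (b = -4*0 = 0)
L = 0 (L = 0*3 = 0)
(-256)² - (-393 + L)² = (-256)² - (-393 + 0)² = 65536 - 1*(-393)² = 65536 - 1*154449 = 65536 - 154449 = -88913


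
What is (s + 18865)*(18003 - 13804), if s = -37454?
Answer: -78055211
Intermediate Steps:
(s + 18865)*(18003 - 13804) = (-37454 + 18865)*(18003 - 13804) = -18589*4199 = -78055211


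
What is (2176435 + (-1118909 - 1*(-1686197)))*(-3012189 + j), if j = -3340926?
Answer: -17431187747145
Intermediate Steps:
(2176435 + (-1118909 - 1*(-1686197)))*(-3012189 + j) = (2176435 + (-1118909 - 1*(-1686197)))*(-3012189 - 3340926) = (2176435 + (-1118909 + 1686197))*(-6353115) = (2176435 + 567288)*(-6353115) = 2743723*(-6353115) = -17431187747145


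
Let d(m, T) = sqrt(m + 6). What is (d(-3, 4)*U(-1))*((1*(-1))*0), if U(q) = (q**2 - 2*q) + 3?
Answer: 0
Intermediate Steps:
d(m, T) = sqrt(6 + m)
U(q) = 3 + q**2 - 2*q
(d(-3, 4)*U(-1))*((1*(-1))*0) = (sqrt(6 - 3)*(3 + (-1)**2 - 2*(-1)))*((1*(-1))*0) = (sqrt(3)*(3 + 1 + 2))*(-1*0) = (sqrt(3)*6)*0 = (6*sqrt(3))*0 = 0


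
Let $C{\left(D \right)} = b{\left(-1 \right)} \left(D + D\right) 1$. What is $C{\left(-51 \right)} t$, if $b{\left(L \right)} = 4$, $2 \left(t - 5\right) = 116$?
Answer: $-25704$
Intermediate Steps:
$t = 63$ ($t = 5 + \frac{1}{2} \cdot 116 = 5 + 58 = 63$)
$C{\left(D \right)} = 8 D$ ($C{\left(D \right)} = 4 \left(D + D\right) 1 = 4 \cdot 2 D 1 = 4 \cdot 2 D = 8 D$)
$C{\left(-51 \right)} t = 8 \left(-51\right) 63 = \left(-408\right) 63 = -25704$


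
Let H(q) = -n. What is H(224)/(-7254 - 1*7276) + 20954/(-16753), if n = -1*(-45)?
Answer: -60741547/48684218 ≈ -1.2477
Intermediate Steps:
n = 45
H(q) = -45 (H(q) = -1*45 = -45)
H(224)/(-7254 - 1*7276) + 20954/(-16753) = -45/(-7254 - 1*7276) + 20954/(-16753) = -45/(-7254 - 7276) + 20954*(-1/16753) = -45/(-14530) - 20954/16753 = -45*(-1/14530) - 20954/16753 = 9/2906 - 20954/16753 = -60741547/48684218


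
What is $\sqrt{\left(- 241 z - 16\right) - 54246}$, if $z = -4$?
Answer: $9 i \sqrt{658} \approx 230.86 i$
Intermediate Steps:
$\sqrt{\left(- 241 z - 16\right) - 54246} = \sqrt{\left(\left(-241\right) \left(-4\right) - 16\right) - 54246} = \sqrt{\left(964 - 16\right) - 54246} = \sqrt{948 - 54246} = \sqrt{-53298} = 9 i \sqrt{658}$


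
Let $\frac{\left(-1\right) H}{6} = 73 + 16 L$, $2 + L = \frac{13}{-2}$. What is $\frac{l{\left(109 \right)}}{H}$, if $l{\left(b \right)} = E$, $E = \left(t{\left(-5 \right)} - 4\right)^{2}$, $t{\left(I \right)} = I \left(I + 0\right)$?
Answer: $\frac{7}{6} \approx 1.1667$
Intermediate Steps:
$L = - \frac{17}{2}$ ($L = -2 + \frac{13}{-2} = -2 + 13 \left(- \frac{1}{2}\right) = -2 - \frac{13}{2} = - \frac{17}{2} \approx -8.5$)
$t{\left(I \right)} = I^{2}$ ($t{\left(I \right)} = I I = I^{2}$)
$E = 441$ ($E = \left(\left(-5\right)^{2} - 4\right)^{2} = \left(25 - 4\right)^{2} = 21^{2} = 441$)
$l{\left(b \right)} = 441$
$H = 378$ ($H = - 6 \left(73 + 16 \left(- \frac{17}{2}\right)\right) = - 6 \left(73 - 136\right) = \left(-6\right) \left(-63\right) = 378$)
$\frac{l{\left(109 \right)}}{H} = \frac{441}{378} = 441 \cdot \frac{1}{378} = \frac{7}{6}$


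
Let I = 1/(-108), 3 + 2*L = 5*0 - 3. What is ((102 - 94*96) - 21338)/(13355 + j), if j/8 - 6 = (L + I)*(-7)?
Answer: -817020/366431 ≈ -2.2297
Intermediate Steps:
L = -3 (L = -3/2 + (5*0 - 3)/2 = -3/2 + (0 - 3)/2 = -3/2 + (1/2)*(-3) = -3/2 - 3/2 = -3)
I = -1/108 ≈ -0.0092593
j = 5846/27 (j = 48 + 8*((-3 - 1/108)*(-7)) = 48 + 8*(-325/108*(-7)) = 48 + 8*(2275/108) = 48 + 4550/27 = 5846/27 ≈ 216.52)
((102 - 94*96) - 21338)/(13355 + j) = ((102 - 94*96) - 21338)/(13355 + 5846/27) = ((102 - 9024) - 21338)/(366431/27) = (-8922 - 21338)*(27/366431) = -30260*27/366431 = -817020/366431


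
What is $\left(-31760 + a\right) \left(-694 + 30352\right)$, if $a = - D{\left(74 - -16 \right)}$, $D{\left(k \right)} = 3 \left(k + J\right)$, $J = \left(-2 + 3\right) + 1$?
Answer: $-950123688$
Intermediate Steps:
$J = 2$ ($J = 1 + 1 = 2$)
$D{\left(k \right)} = 6 + 3 k$ ($D{\left(k \right)} = 3 \left(k + 2\right) = 3 \left(2 + k\right) = 6 + 3 k$)
$a = -276$ ($a = - (6 + 3 \left(74 - -16\right)) = - (6 + 3 \left(74 + 16\right)) = - (6 + 3 \cdot 90) = - (6 + 270) = \left(-1\right) 276 = -276$)
$\left(-31760 + a\right) \left(-694 + 30352\right) = \left(-31760 - 276\right) \left(-694 + 30352\right) = \left(-32036\right) 29658 = -950123688$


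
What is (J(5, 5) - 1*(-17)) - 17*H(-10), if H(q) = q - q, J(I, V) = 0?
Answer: 17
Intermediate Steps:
H(q) = 0
(J(5, 5) - 1*(-17)) - 17*H(-10) = (0 - 1*(-17)) - 17*0 = (0 + 17) + 0 = 17 + 0 = 17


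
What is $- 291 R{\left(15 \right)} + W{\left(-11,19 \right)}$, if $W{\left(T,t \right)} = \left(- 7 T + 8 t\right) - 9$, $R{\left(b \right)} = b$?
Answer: $-4145$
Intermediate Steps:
$W{\left(T,t \right)} = -9 - 7 T + 8 t$
$- 291 R{\left(15 \right)} + W{\left(-11,19 \right)} = \left(-291\right) 15 - -220 = -4365 + \left(-9 + 77 + 152\right) = -4365 + 220 = -4145$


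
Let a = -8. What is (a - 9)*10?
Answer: -170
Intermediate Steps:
(a - 9)*10 = (-8 - 9)*10 = -17*10 = -170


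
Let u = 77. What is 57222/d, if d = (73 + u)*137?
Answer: 9537/3425 ≈ 2.7845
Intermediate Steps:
d = 20550 (d = (73 + 77)*137 = 150*137 = 20550)
57222/d = 57222/20550 = 57222*(1/20550) = 9537/3425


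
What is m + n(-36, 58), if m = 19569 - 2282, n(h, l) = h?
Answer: 17251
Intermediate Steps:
m = 17287
m + n(-36, 58) = 17287 - 36 = 17251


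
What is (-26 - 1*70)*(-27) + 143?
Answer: 2735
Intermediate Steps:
(-26 - 1*70)*(-27) + 143 = (-26 - 70)*(-27) + 143 = -96*(-27) + 143 = 2592 + 143 = 2735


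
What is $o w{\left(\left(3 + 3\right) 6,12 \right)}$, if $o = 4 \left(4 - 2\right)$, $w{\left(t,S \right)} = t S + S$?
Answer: $3552$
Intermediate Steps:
$w{\left(t,S \right)} = S + S t$ ($w{\left(t,S \right)} = S t + S = S + S t$)
$o = 8$ ($o = 4 \cdot 2 = 8$)
$o w{\left(\left(3 + 3\right) 6,12 \right)} = 8 \cdot 12 \left(1 + \left(3 + 3\right) 6\right) = 8 \cdot 12 \left(1 + 6 \cdot 6\right) = 8 \cdot 12 \left(1 + 36\right) = 8 \cdot 12 \cdot 37 = 8 \cdot 444 = 3552$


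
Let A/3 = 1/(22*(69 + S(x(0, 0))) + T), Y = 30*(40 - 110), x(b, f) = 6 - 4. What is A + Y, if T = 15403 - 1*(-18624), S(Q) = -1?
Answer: -24866099/11841 ≈ -2100.0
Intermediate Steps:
x(b, f) = 2
T = 34027 (T = 15403 + 18624 = 34027)
Y = -2100 (Y = 30*(-70) = -2100)
A = 1/11841 (A = 3/(22*(69 - 1) + 34027) = 3/(22*68 + 34027) = 3/(1496 + 34027) = 3/35523 = 3*(1/35523) = 1/11841 ≈ 8.4452e-5)
A + Y = 1/11841 - 2100 = -24866099/11841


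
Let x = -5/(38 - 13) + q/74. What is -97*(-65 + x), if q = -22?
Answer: 1175349/185 ≈ 6353.2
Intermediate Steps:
x = -92/185 (x = -5/(38 - 13) - 22/74 = -5/25 - 22*1/74 = -5*1/25 - 11/37 = -1/5 - 11/37 = -92/185 ≈ -0.49730)
-97*(-65 + x) = -97*(-65 - 92/185) = -97*(-12117/185) = 1175349/185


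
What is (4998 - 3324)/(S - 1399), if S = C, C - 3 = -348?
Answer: -837/872 ≈ -0.95986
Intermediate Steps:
C = -345 (C = 3 - 348 = -345)
S = -345
(4998 - 3324)/(S - 1399) = (4998 - 3324)/(-345 - 1399) = 1674/(-1744) = 1674*(-1/1744) = -837/872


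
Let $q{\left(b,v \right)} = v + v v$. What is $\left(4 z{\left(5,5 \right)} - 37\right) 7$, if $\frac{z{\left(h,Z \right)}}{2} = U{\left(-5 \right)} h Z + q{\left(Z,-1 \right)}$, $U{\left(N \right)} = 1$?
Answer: $1141$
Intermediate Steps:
$q{\left(b,v \right)} = v + v^{2}$
$z{\left(h,Z \right)} = 2 Z h$ ($z{\left(h,Z \right)} = 2 \left(1 h Z - \left(1 - 1\right)\right) = 2 \left(h Z - 0\right) = 2 \left(Z h + 0\right) = 2 Z h$)
$\left(4 z{\left(5,5 \right)} - 37\right) 7 = \left(4 \cdot 2 \cdot 5 \cdot 5 - 37\right) 7 = \left(4 \cdot 50 - 37\right) 7 = \left(200 - 37\right) 7 = 163 \cdot 7 = 1141$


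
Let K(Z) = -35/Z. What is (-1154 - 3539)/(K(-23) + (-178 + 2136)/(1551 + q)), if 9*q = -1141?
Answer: -36409529/22472 ≈ -1620.2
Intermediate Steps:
q = -1141/9 (q = (⅑)*(-1141) = -1141/9 ≈ -126.78)
(-1154 - 3539)/(K(-23) + (-178 + 2136)/(1551 + q)) = (-1154 - 3539)/(-35/(-23) + (-178 + 2136)/(1551 - 1141/9)) = -4693/(-35*(-1/23) + 1958/(12818/9)) = -4693/(35/23 + 1958*(9/12818)) = -4693/(35/23 + 8811/6409) = -4693/426968/147407 = -4693*147407/426968 = -36409529/22472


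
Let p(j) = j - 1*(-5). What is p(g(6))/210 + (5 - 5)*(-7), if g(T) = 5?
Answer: 1/21 ≈ 0.047619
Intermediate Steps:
p(j) = 5 + j (p(j) = j + 5 = 5 + j)
p(g(6))/210 + (5 - 5)*(-7) = (5 + 5)/210 + (5 - 5)*(-7) = 10*(1/210) + 0*(-7) = 1/21 + 0 = 1/21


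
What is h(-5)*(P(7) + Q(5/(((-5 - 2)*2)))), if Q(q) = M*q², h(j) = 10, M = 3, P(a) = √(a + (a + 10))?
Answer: 375/98 + 20*√6 ≈ 52.816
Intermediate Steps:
P(a) = √(10 + 2*a) (P(a) = √(a + (10 + a)) = √(10 + 2*a))
Q(q) = 3*q²
h(-5)*(P(7) + Q(5/(((-5 - 2)*2)))) = 10*(√(10 + 2*7) + 3*(5/(((-5 - 2)*2)))²) = 10*(√(10 + 14) + 3*(5/((-7*2)))²) = 10*(√24 + 3*(5/(-14))²) = 10*(2*√6 + 3*(5*(-1/14))²) = 10*(2*√6 + 3*(-5/14)²) = 10*(2*√6 + 3*(25/196)) = 10*(2*√6 + 75/196) = 10*(75/196 + 2*√6) = 375/98 + 20*√6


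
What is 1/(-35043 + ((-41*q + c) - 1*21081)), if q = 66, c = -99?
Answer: -1/58929 ≈ -1.6970e-5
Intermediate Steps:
1/(-35043 + ((-41*q + c) - 1*21081)) = 1/(-35043 + ((-41*66 - 99) - 1*21081)) = 1/(-35043 + ((-2706 - 99) - 21081)) = 1/(-35043 + (-2805 - 21081)) = 1/(-35043 - 23886) = 1/(-58929) = -1/58929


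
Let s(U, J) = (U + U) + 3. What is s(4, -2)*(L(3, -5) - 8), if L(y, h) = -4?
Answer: -132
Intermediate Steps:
s(U, J) = 3 + 2*U (s(U, J) = 2*U + 3 = 3 + 2*U)
s(4, -2)*(L(3, -5) - 8) = (3 + 2*4)*(-4 - 8) = (3 + 8)*(-12) = 11*(-12) = -132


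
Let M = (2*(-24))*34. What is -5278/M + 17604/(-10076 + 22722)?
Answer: 23868829/5159568 ≈ 4.6261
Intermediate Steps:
M = -1632 (M = -48*34 = -1632)
-5278/M + 17604/(-10076 + 22722) = -5278/(-1632) + 17604/(-10076 + 22722) = -5278*(-1/1632) + 17604/12646 = 2639/816 + 17604*(1/12646) = 2639/816 + 8802/6323 = 23868829/5159568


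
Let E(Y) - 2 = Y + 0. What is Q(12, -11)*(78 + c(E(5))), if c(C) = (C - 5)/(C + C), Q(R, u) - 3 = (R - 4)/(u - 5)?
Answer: 2735/14 ≈ 195.36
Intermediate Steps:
E(Y) = 2 + Y (E(Y) = 2 + (Y + 0) = 2 + Y)
Q(R, u) = 3 + (-4 + R)/(-5 + u) (Q(R, u) = 3 + (R - 4)/(u - 5) = 3 + (-4 + R)/(-5 + u))
c(C) = (-5 + C)/(2*C) (c(C) = (-5 + C)/((2*C)) = (-5 + C)*(1/(2*C)) = (-5 + C)/(2*C))
Q(12, -11)*(78 + c(E(5))) = ((-19 + 12 + 3*(-11))/(-5 - 11))*(78 + (-5 + (2 + 5))/(2*(2 + 5))) = ((-19 + 12 - 33)/(-16))*(78 + (½)*(-5 + 7)/7) = (-1/16*(-40))*(78 + (½)*(⅐)*2) = 5*(78 + ⅐)/2 = (5/2)*(547/7) = 2735/14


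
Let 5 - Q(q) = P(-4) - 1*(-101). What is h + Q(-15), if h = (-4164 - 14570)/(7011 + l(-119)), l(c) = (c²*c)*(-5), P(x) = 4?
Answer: -421649667/4216403 ≈ -100.00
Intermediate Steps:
l(c) = -5*c³ (l(c) = c³*(-5) = -5*c³)
Q(q) = -100 (Q(q) = 5 - (4 - 1*(-101)) = 5 - (4 + 101) = 5 - 1*105 = 5 - 105 = -100)
h = -9367/4216403 (h = (-4164 - 14570)/(7011 - 5*(-119)³) = -18734/(7011 - 5*(-1685159)) = -18734/(7011 + 8425795) = -18734/8432806 = -18734*1/8432806 = -9367/4216403 ≈ -0.0022216)
h + Q(-15) = -9367/4216403 - 100 = -421649667/4216403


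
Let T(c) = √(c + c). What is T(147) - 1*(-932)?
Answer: 932 + 7*√6 ≈ 949.15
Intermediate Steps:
T(c) = √2*√c (T(c) = √(2*c) = √2*√c)
T(147) - 1*(-932) = √2*√147 - 1*(-932) = √2*(7*√3) + 932 = 7*√6 + 932 = 932 + 7*√6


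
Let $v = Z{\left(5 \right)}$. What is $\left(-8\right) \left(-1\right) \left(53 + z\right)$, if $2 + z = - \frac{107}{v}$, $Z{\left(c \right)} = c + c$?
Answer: $\frac{1612}{5} \approx 322.4$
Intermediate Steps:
$Z{\left(c \right)} = 2 c$
$v = 10$ ($v = 2 \cdot 5 = 10$)
$z = - \frac{127}{10}$ ($z = -2 - \frac{107}{10} = - \frac{127}{10} \approx -12.7$)
$\left(-8\right) \left(-1\right) \left(53 + z\right) = \left(-8\right) \left(-1\right) \left(53 - \frac{127}{10}\right) = 8 \cdot \frac{403}{10} = \frac{1612}{5}$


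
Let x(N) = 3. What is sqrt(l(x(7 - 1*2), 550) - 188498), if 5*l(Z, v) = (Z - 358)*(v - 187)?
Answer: I*sqrt(214271) ≈ 462.89*I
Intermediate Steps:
l(Z, v) = (-358 + Z)*(-187 + v)/5 (l(Z, v) = ((Z - 358)*(v - 187))/5 = ((-358 + Z)*(-187 + v))/5 = (-358 + Z)*(-187 + v)/5)
sqrt(l(x(7 - 1*2), 550) - 188498) = sqrt((66946/5 - 358/5*550 - 187/5*3 + (1/5)*3*550) - 188498) = sqrt((66946/5 - 39380 - 561/5 + 330) - 188498) = sqrt(-25773 - 188498) = sqrt(-214271) = I*sqrt(214271)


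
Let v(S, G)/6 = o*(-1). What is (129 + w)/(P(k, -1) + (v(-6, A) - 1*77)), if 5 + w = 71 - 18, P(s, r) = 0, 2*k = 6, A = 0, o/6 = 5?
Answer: -177/257 ≈ -0.68872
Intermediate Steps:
o = 30 (o = 6*5 = 30)
v(S, G) = -180 (v(S, G) = 6*(30*(-1)) = 6*(-30) = -180)
k = 3 (k = (1/2)*6 = 3)
w = 48 (w = -5 + (71 - 18) = -5 + 53 = 48)
(129 + w)/(P(k, -1) + (v(-6, A) - 1*77)) = (129 + 48)/(0 + (-180 - 1*77)) = 177/(0 + (-180 - 77)) = 177/(0 - 257) = 177/(-257) = 177*(-1/257) = -177/257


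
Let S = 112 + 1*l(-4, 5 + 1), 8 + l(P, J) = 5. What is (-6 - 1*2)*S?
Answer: -872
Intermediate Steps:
l(P, J) = -3 (l(P, J) = -8 + 5 = -3)
S = 109 (S = 112 + 1*(-3) = 112 - 3 = 109)
(-6 - 1*2)*S = (-6 - 1*2)*109 = (-6 - 2)*109 = -8*109 = -872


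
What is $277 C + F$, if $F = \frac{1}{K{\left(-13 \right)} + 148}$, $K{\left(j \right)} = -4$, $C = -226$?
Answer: $- \frac{9014687}{144} \approx -62602.0$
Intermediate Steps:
$F = \frac{1}{144}$ ($F = \frac{1}{-4 + 148} = \frac{1}{144} \approx 0.0069444$)
$277 C + F = 277 \left(-226\right) + \frac{1}{144} = -62602 + \frac{1}{144} = - \frac{9014687}{144}$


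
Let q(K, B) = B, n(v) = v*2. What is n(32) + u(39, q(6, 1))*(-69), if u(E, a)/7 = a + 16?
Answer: -8147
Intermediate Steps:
n(v) = 2*v
u(E, a) = 112 + 7*a (u(E, a) = 7*(a + 16) = 7*(16 + a) = 112 + 7*a)
n(32) + u(39, q(6, 1))*(-69) = 2*32 + (112 + 7*1)*(-69) = 64 + (112 + 7)*(-69) = 64 + 119*(-69) = 64 - 8211 = -8147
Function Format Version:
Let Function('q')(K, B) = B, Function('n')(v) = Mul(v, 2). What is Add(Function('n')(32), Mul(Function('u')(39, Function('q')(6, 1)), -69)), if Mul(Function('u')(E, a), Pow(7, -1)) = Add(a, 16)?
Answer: -8147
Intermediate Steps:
Function('n')(v) = Mul(2, v)
Function('u')(E, a) = Add(112, Mul(7, a)) (Function('u')(E, a) = Mul(7, Add(a, 16)) = Mul(7, Add(16, a)) = Add(112, Mul(7, a)))
Add(Function('n')(32), Mul(Function('u')(39, Function('q')(6, 1)), -69)) = Add(Mul(2, 32), Mul(Add(112, Mul(7, 1)), -69)) = Add(64, Mul(Add(112, 7), -69)) = Add(64, Mul(119, -69)) = Add(64, -8211) = -8147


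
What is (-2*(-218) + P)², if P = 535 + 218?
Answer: 1413721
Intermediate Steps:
P = 753
(-2*(-218) + P)² = (-2*(-218) + 753)² = (436 + 753)² = 1189² = 1413721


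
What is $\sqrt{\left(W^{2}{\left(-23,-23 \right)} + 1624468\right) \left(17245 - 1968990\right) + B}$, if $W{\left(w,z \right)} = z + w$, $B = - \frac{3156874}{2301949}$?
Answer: $\frac{i \sqrt{99541518582505265748074}}{177073} \approx 1.7818 \cdot 10^{6} i$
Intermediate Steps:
$B = - \frac{3156874}{2301949}$ ($B = \left(-3156874\right) \frac{1}{2301949} = - \frac{3156874}{2301949} \approx -1.3714$)
$W{\left(w,z \right)} = w + z$
$\sqrt{\left(W^{2}{\left(-23,-23 \right)} + 1624468\right) \left(17245 - 1968990\right) + B} = \sqrt{\left(\left(-23 - 23\right)^{2} + 1624468\right) \left(17245 - 1968990\right) - \frac{3156874}{2301949}} = \sqrt{\left(\left(-46\right)^{2} + 1624468\right) \left(-1951745\right) - \frac{3156874}{2301949}} = \sqrt{\left(2116 + 1624468\right) \left(-1951745\right) - \frac{3156874}{2301949}} = \sqrt{1626584 \left(-1951745\right) - \frac{3156874}{2301949}} = \sqrt{-3174677189080 - \frac{3156874}{2301949}} = \sqrt{- \frac{7307944980728673794}{2301949}} = \frac{i \sqrt{99541518582505265748074}}{177073}$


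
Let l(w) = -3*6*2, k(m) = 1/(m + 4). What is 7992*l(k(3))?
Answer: -287712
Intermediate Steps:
k(m) = 1/(4 + m)
l(w) = -36 (l(w) = -18*2 = -36)
7992*l(k(3)) = 7992*(-36) = -287712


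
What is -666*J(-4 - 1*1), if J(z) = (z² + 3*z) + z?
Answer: -3330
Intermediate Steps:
J(z) = z² + 4*z
-666*J(-4 - 1*1) = -666*(-4 - 1*1)*(4 + (-4 - 1*1)) = -666*(-4 - 1)*(4 + (-4 - 1)) = -(-3330)*(4 - 5) = -(-3330)*(-1) = -666*5 = -3330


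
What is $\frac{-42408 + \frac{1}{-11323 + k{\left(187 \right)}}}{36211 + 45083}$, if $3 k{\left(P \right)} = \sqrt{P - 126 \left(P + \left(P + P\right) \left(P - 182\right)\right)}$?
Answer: $- \frac{16315092083985}{31275209703688} - \frac{i \sqrt{258995}}{31275209703688} \approx -0.52166 - 1.6272 \cdot 10^{-11} i$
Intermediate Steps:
$k{\left(P \right)} = \frac{\sqrt{- 125 P - 252 P \left(-182 + P\right)}}{3}$ ($k{\left(P \right)} = \frac{\sqrt{P - 126 \left(P + \left(P + P\right) \left(P - 182\right)\right)}}{3} = \frac{\sqrt{P - 126 \left(P + 2 P \left(-182 + P\right)\right)}}{3} = \frac{\sqrt{P - \left(126 P + 252 P \left(-182 + P\right)\right)}}{3} = \frac{\sqrt{- 125 P - 252 P \left(-182 + P\right)}}{3}$)
$\frac{-42408 + \frac{1}{-11323 + k{\left(187 \right)}}}{36211 + 45083} = \frac{-42408 + \frac{1}{-11323 + \frac{\sqrt{187 \left(45739 - 47124\right)}}{3}}}{36211 + 45083} = \frac{-42408 + \frac{1}{-11323 + \frac{\sqrt{187 \left(45739 - 47124\right)}}{3}}}{81294} = \left(-42408 + \frac{1}{-11323 + \frac{\sqrt{187 \left(-1385\right)}}{3}}\right) \frac{1}{81294} = \left(-42408 + \frac{1}{-11323 + \frac{\sqrt{-258995}}{3}}\right) \frac{1}{81294} = \left(-42408 + \frac{1}{-11323 + \frac{i \sqrt{258995}}{3}}\right) \frac{1}{81294} = - \frac{7068}{13549} + \frac{1}{81294 \left(-11323 + \frac{i \sqrt{258995}}{3}\right)}$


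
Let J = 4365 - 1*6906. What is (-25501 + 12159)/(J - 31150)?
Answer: 1906/4813 ≈ 0.39601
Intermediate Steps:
J = -2541 (J = 4365 - 6906 = -2541)
(-25501 + 12159)/(J - 31150) = (-25501 + 12159)/(-2541 - 31150) = -13342/(-33691) = -13342*(-1/33691) = 1906/4813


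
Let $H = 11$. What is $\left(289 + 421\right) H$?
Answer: $7810$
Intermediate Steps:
$\left(289 + 421\right) H = \left(289 + 421\right) 11 = 710 \cdot 11 = 7810$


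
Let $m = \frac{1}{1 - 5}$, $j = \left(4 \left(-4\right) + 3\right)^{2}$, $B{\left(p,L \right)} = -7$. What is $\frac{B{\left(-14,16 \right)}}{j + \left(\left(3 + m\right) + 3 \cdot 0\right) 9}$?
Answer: $- \frac{28}{775} \approx -0.036129$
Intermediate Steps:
$j = 169$ ($j = \left(-16 + 3\right)^{2} = \left(-13\right)^{2} = 169$)
$m = - \frac{1}{4}$ ($m = \frac{1}{-4} = - \frac{1}{4} \approx -0.25$)
$\frac{B{\left(-14,16 \right)}}{j + \left(\left(3 + m\right) + 3 \cdot 0\right) 9} = - \frac{7}{169 + \left(\left(3 - \frac{1}{4}\right) + 3 \cdot 0\right) 9} = - \frac{7}{169 + \left(\frac{11}{4} + 0\right) 9} = - \frac{7}{169 + \frac{11}{4} \cdot 9} = - \frac{7}{169 + \frac{99}{4}} = - \frac{7}{\frac{775}{4}} = \left(-7\right) \frac{4}{775} = - \frac{28}{775}$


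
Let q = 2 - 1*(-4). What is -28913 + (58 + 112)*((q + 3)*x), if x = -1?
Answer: -30443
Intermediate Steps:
q = 6 (q = 2 + 4 = 6)
-28913 + (58 + 112)*((q + 3)*x) = -28913 + (58 + 112)*((6 + 3)*(-1)) = -28913 + 170*(9*(-1)) = -28913 + 170*(-9) = -28913 - 1530 = -30443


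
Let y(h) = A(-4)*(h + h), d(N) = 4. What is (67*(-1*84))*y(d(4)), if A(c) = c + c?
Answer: 360192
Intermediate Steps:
A(c) = 2*c
y(h) = -16*h (y(h) = (2*(-4))*(h + h) = -16*h)
(67*(-1*84))*y(d(4)) = (67*(-1*84))*(-16*4) = (67*(-84))*(-64) = -5628*(-64) = 360192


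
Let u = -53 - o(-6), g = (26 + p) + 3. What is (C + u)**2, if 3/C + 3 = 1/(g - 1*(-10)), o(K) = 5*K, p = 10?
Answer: 12285025/21316 ≈ 576.33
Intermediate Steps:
g = 39 (g = (26 + 10) + 3 = 36 + 3 = 39)
u = -23 (u = -53 - 5*(-6) = -53 - 1*(-30) = -53 + 30 = -23)
C = -147/146 (C = 3/(-3 + 1/(39 - 1*(-10))) = 3/(-3 + 1/(39 + 10)) = 3/(-3 + 1/49) = 3/(-146/49) = 3*(-49/146) = -147/146 ≈ -1.0068)
(C + u)**2 = (-147/146 - 23)**2 = (-3505/146)**2 = 12285025/21316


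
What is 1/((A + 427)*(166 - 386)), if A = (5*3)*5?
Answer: -1/110440 ≈ -9.0547e-6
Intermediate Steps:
A = 75 (A = 15*5 = 75)
1/((A + 427)*(166 - 386)) = 1/((75 + 427)*(166 - 386)) = 1/(502*(-220)) = 1/(-110440) = -1/110440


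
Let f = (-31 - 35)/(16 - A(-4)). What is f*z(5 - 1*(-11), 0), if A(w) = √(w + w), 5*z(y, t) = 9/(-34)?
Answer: 18/85 + 9*I*√2/340 ≈ 0.21176 + 0.037435*I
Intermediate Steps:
z(y, t) = -9/170 (z(y, t) = (9/(-34))/5 = (9*(-1/34))/5 = (⅕)*(-9/34) = -9/170)
A(w) = √2*√w (A(w) = √(2*w) = √2*√w)
f = -66/(16 - 2*I*√2) (f = (-31 - 35)/(16 - √2*√(-4)) = -66/(16 - √2*2*I) = -66/(16 - 2*I*√2) ≈ -4.0 - 0.70711*I)
f*z(5 - 1*(-11), 0) = (-4 - I*√2/2)*(-9/170) = 18/85 + 9*I*√2/340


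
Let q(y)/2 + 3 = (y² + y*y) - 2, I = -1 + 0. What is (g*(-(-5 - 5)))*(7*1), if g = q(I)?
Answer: -420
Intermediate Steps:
I = -1
q(y) = -10 + 4*y² (q(y) = -6 + 2*((y² + y*y) - 2) = -6 + 2*((y² + y²) - 2) = -6 + 2*(2*y² - 2) = -6 + 2*(-2 + 2*y²) = -6 + (-4 + 4*y²) = -10 + 4*y²)
g = -6 (g = -10 + 4*(-1)² = -10 + 4*1 = -10 + 4 = -6)
(g*(-(-5 - 5)))*(7*1) = (-(-6)*(-5 - 5))*(7*1) = -(-6)*(-10)*7 = -6*10*7 = -60*7 = -420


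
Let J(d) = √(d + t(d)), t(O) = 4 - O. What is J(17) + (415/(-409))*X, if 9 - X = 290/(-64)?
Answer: -153519/13088 ≈ -11.730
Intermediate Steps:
J(d) = 2 (J(d) = √(d + (4 - d)) = √4 = 2)
X = 433/32 (X = 9 - 290/(-64) = 9 - 290*(-1)/64 = 9 - 1*(-145/32) = 9 + 145/32 = 433/32 ≈ 13.531)
J(17) + (415/(-409))*X = 2 + (415/(-409))*(433/32) = 2 + (415*(-1/409))*(433/32) = 2 - 415/409*433/32 = 2 - 179695/13088 = -153519/13088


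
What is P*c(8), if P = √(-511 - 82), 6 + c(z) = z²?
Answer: 58*I*√593 ≈ 1412.4*I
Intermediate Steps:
c(z) = -6 + z²
P = I*√593 (P = √(-593) = I*√593 ≈ 24.352*I)
P*c(8) = (I*√593)*(-6 + 8²) = (I*√593)*(-6 + 64) = (I*√593)*58 = 58*I*√593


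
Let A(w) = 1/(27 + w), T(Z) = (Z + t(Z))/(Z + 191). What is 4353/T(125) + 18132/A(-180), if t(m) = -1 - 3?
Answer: -334302168/121 ≈ -2.7628e+6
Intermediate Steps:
t(m) = -4 (t(m) = -1 - 1*3 = -1 - 3 = -4)
T(Z) = (-4 + Z)/(191 + Z) (T(Z) = (Z - 4)/(Z + 191) = (-4 + Z)/(191 + Z))
4353/T(125) + 18132/A(-180) = 4353/(((-4 + 125)/(191 + 125))) + 18132/(1/(27 - 180)) = 4353/((121/316)) + 18132/(1/(-153)) = 4353/(((1/316)*121)) + 18132/(-1/153) = 4353/(121/316) + 18132*(-153) = 4353*(316/121) - 2774196 = 1375548/121 - 2774196 = -334302168/121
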